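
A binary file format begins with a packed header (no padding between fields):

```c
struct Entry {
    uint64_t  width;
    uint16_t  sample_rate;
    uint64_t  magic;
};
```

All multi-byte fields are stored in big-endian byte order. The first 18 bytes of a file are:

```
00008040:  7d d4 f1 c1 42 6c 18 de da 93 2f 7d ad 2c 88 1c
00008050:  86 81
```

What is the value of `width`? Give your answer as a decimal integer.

`width` is the first field, at byte offset 0, occupying 8 bytes.
Bytes at offsets 0..7: 7D D4 F1 C1 42 6C 18 DE.
Big-endian stores the most-significant byte at the lowest address.
The bytes are already most-significant first: 0x7DD4F1C1426C18DE.
0x7DD4F1C1426C18DE = 9067137762149013726.

9067137762149013726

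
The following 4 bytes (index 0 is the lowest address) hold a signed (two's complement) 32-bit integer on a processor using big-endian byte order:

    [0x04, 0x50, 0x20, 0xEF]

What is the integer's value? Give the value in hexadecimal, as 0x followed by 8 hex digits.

0x045020EF

Big-endian: lowest address holds the most-significant byte.
The bytes are already most-significant first: 0x045020EF.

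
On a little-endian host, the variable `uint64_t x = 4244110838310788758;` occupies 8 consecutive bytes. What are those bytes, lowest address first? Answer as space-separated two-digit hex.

96 5E E6 38 52 1C E6 3A

4244110838310788758 in hexadecimal, padded to 64 bits, is 0x3AE61C5238E65E96.
Split into bytes (most-significant first): 3A E6 1C 52 38 E6 5E 96.
Little-endian stores the least-significant byte at the lowest address.
So at ascending addresses the bytes are 96 5E E6 38 52 1C E6 3A.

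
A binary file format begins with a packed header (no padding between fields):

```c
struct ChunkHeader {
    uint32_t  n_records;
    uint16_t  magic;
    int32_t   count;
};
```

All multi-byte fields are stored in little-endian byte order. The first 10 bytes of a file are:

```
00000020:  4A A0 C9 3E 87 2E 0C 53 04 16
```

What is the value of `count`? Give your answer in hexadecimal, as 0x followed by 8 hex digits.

`count` follows `n_records` (4 B), `magic` (2 B), so it starts at offset 4 + 2 = 6 and occupies 4 bytes.
Bytes at offsets 6..9: 0C 53 04 16.
Little-endian stores the least-significant byte at the lowest address.
Reassemble most-significant byte first: 16 04 53 0C → 0x1604530C.

0x1604530C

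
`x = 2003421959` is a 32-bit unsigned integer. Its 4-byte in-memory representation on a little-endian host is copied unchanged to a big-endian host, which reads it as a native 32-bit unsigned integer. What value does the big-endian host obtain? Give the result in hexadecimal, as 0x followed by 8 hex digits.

0x07CB6977

2003421959 in 32-bit hexadecimal is 0x7769CB07.
Stored little-endian, the bytes at ascending addresses are 07 CB 69 77.
Read back as big-endian, the last byte is least significant, giving 0x07CB6977.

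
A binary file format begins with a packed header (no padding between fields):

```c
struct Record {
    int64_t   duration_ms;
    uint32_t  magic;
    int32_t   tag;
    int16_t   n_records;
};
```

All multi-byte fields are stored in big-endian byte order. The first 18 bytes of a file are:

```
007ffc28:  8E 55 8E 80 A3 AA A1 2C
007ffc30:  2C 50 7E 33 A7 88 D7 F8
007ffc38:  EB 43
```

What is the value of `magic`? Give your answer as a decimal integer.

`magic` follows `duration_ms` (8 bytes), so it starts at byte offset 8 and occupies 4 bytes.
Bytes at offsets 8..11: 2C 50 7E 33.
In big-endian order the high byte comes first in memory.
The bytes are already most-significant first: 0x2C507E33.
0x2C507E33 = 743472691.

743472691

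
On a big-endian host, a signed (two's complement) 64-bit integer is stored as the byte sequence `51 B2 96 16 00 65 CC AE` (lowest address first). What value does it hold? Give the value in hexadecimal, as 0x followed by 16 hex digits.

Big-endian: lowest address holds the most-significant byte.
The bytes are already most-significant first: 0x51B296160065CCAE.

0x51B296160065CCAE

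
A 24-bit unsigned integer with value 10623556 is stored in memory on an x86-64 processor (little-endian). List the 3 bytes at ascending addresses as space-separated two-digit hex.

10623556 in hexadecimal, padded to 24 bits, is 0xA21A44.
Split into bytes (most-significant first): A2 1A 44.
Little-endian stores the least-significant byte at the lowest address.
So at ascending addresses the bytes are 44 1A A2.

44 1A A2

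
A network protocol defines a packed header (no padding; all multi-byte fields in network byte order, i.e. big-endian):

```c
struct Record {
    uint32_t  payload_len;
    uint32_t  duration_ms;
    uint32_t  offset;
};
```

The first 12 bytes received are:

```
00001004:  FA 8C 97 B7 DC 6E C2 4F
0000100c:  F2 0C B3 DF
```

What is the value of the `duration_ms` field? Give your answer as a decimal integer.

3698246223

`duration_ms` follows `payload_len` (4 bytes), so it starts at byte offset 4 and occupies 4 bytes.
Bytes at offsets 4..7: DC 6E C2 4F.
Big-endian: lowest address holds the most-significant byte.
The bytes are already most-significant first: 0xDC6EC24F.
0xDC6EC24F = 3698246223.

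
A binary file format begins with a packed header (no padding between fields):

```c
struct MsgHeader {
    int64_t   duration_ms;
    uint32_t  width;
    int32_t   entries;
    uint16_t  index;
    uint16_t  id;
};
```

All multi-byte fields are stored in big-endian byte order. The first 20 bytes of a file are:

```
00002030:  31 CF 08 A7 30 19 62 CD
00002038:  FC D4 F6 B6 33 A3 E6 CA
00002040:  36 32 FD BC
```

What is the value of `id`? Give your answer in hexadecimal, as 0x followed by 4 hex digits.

0xFDBC

`id` follows `duration_ms` (8 B), `width` (4 B), `entries` (4 B), `index` (2 B), so it starts at offset 8 + 4 + 4 + 2 = 18 and occupies 2 bytes.
Bytes at offsets 18..19: FD BC.
Big-endian stores the most-significant byte at the lowest address.
The bytes are already most-significant first: 0xFDBC.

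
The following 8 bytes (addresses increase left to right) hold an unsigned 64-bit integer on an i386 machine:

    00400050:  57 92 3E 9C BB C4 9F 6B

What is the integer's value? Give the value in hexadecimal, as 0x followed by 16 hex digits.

0x6B9FC4BB9C3E9257

In little-endian order the low byte comes first in memory.
Reassemble most-significant byte first: 6B 9F C4 BB 9C 3E 92 57 → 0x6B9FC4BB9C3E9257.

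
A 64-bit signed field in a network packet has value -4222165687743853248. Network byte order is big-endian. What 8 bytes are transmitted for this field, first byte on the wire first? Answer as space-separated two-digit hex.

C5 67 DA AD 4F 2F 4D 40

Two's complement of -4222165687743853248 in 64 bits: 4222165687743853248 = 0x3A982552B0D0B2C0; invert → 0xC567DAAD4F2F4D3F; add 1 → 0xC567DAAD4F2F4D40.
Split into bytes (most-significant first): C5 67 DA AD 4F 2F 4D 40.
In big-endian order the high byte comes first in memory.
So the memory order matches the most-significant-first order: C5 67 DA AD 4F 2F 4D 40.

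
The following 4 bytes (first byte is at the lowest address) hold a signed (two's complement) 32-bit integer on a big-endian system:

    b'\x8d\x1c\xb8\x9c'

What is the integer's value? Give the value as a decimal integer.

Big-endian: lowest address holds the most-significant byte.
The bytes are already most-significant first: 0x8D1CB89C.
Top bit is set, so as a signed 32-bit value this is 0x8D1CB89C − 2^32 = -1927497572.

-1927497572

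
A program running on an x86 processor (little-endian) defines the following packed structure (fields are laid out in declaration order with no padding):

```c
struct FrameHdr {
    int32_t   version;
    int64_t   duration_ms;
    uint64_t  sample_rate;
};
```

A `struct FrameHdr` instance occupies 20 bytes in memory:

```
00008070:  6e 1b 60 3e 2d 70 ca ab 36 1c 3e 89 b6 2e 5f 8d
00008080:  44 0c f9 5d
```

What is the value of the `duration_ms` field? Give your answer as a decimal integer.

-8557371220821381075

`duration_ms` follows `version` (4 bytes), so it starts at byte offset 4 and occupies 8 bytes.
Bytes at offsets 4..11: 2D 70 CA AB 36 1C 3E 89.
Little-endian: lowest address holds the least-significant byte.
Reassemble most-significant byte first: 89 3E 1C 36 AB CA 70 2D → 0x893E1C36ABCA702D.
Top bit is set, so as a signed 64-bit value this is 0x893E1C36ABCA702D − 2^64 = -8557371220821381075.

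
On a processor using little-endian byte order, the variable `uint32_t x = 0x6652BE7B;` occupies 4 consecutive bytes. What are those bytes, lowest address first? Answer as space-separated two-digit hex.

Split into bytes (most-significant first): 66 52 BE 7B.
In little-endian order the low byte comes first in memory.
So at ascending addresses the bytes are 7B BE 52 66.

7B BE 52 66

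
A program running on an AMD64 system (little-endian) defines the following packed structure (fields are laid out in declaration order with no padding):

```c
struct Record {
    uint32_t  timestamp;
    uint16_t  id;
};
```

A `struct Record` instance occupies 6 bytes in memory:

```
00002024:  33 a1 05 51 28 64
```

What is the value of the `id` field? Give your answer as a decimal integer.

`id` follows `timestamp` (4 bytes), so it starts at byte offset 4 and occupies 2 bytes.
Bytes at offsets 4..5: 28 64.
Little-endian: lowest address holds the least-significant byte.
Reassemble most-significant byte first: 64 28 → 0x6428.
0x6428 = 25640.

25640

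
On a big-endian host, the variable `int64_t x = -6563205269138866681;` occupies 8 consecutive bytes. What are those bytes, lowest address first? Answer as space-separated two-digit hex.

A4 EA CF 94 C1 01 7E 07

Two's complement of -6563205269138866681 in 64 bits: 6563205269138866681 = 0x5B15306B3EFE81F9; invert → 0xA4EACF94C1017E06; add 1 → 0xA4EACF94C1017E07.
Split into bytes (most-significant first): A4 EA CF 94 C1 01 7E 07.
Big-endian: lowest address holds the most-significant byte.
So the memory order matches the most-significant-first order: A4 EA CF 94 C1 01 7E 07.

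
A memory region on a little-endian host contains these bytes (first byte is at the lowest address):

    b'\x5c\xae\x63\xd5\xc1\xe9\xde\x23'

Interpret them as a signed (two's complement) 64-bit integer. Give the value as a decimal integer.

2584760254875283036

In little-endian order the low byte comes first in memory.
Reassemble most-significant byte first: 23 DE E9 C1 D5 63 AE 5C → 0x23DEE9C1D563AE5C.
0x23DEE9C1D563AE5C = 2584760254875283036.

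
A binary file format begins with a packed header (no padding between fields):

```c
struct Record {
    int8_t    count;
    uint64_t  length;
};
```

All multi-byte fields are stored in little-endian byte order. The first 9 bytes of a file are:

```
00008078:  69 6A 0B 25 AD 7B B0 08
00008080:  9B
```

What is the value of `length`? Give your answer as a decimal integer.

`length` follows `count` (1 byte), so it starts at byte offset 1 and occupies 8 bytes.
Bytes at offsets 1..8: 6A 0B 25 AD 7B B0 08 9B.
In little-endian order the low byte comes first in memory.
Reassemble most-significant byte first: 9B 08 B0 7B AD 25 0B 6A → 0x9B08B07BAD250B6A.
0x9B08B07BAD250B6A = 11171372920924867434.

11171372920924867434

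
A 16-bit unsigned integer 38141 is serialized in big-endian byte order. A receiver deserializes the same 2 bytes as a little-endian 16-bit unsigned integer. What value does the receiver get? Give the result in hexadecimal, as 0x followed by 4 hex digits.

38141 in 16-bit hexadecimal is 0x94FD.
Stored big-endian, the bytes at ascending addresses are 94 FD.
Read back as little-endian, the first byte is least significant, giving 0xFD94.

0xFD94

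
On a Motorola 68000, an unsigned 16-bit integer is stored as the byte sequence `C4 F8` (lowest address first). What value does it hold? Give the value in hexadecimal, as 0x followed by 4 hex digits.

In big-endian order the high byte comes first in memory.
The bytes are already most-significant first: 0xC4F8.

0xC4F8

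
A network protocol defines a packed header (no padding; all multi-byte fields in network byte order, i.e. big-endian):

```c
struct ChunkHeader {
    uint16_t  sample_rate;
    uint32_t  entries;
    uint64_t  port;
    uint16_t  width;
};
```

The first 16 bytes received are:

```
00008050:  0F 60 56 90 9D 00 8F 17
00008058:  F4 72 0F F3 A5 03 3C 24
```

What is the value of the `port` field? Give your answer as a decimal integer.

`port` follows `sample_rate` (2 B), `entries` (4 B), so it starts at offset 2 + 4 = 6 and occupies 8 bytes.
Bytes at offsets 6..13: 8F 17 F4 72 0F F3 A5 03.
Big-endian stores the most-significant byte at the lowest address.
The bytes are already most-significant first: 0x8F17F4720FF3A503.
0x8F17F4720FF3A503 = 10310978642619114755.

10310978642619114755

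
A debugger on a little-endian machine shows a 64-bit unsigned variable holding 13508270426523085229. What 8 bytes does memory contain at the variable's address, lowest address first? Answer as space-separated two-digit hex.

AD A9 D2 0E 62 04 77 BB

13508270426523085229 in hexadecimal, padded to 64 bits, is 0xBB7704620ED2A9AD.
Split into bytes (most-significant first): BB 77 04 62 0E D2 A9 AD.
In little-endian order the low byte comes first in memory.
So at ascending addresses the bytes are AD A9 D2 0E 62 04 77 BB.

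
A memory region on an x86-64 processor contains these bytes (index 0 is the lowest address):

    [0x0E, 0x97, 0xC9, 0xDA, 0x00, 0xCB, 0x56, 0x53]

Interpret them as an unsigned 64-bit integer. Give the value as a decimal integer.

Little-endian: lowest address holds the least-significant byte.
Reassemble most-significant byte first: 53 56 CB 00 DA C9 97 0E → 0x5356CB00DAC9970E.
0x5356CB00DAC9970E = 6005210357676218126.

6005210357676218126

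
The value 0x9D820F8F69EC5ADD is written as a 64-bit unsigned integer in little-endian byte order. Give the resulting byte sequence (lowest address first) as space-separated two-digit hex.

DD 5A EC 69 8F 0F 82 9D

Split into bytes (most-significant first): 9D 82 0F 8F 69 EC 5A DD.
Little-endian: lowest address holds the least-significant byte.
So at ascending addresses the bytes are DD 5A EC 69 8F 0F 82 9D.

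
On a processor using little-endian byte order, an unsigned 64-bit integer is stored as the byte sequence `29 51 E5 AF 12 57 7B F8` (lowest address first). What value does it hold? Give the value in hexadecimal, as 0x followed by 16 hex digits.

In little-endian order the low byte comes first in memory.
Reassemble most-significant byte first: F8 7B 57 12 AF E5 51 29 → 0xF87B5712AFE55129.

0xF87B5712AFE55129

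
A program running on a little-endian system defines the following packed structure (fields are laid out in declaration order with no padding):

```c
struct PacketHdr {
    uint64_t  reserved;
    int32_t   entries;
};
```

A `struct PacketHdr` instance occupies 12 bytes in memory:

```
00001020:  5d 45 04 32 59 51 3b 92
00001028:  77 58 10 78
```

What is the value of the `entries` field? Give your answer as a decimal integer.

2014337143

`entries` follows `reserved` (8 bytes), so it starts at byte offset 8 and occupies 4 bytes.
Bytes at offsets 8..11: 77 58 10 78.
In little-endian order the low byte comes first in memory.
Reassemble most-significant byte first: 78 10 58 77 → 0x78105877.
0x78105877 = 2014337143.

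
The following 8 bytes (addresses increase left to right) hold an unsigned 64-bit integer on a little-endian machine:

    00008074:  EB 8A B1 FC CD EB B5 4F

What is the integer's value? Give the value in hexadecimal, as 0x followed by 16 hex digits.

0x4FB5EBCDFCB18AEB

Little-endian stores the least-significant byte at the lowest address.
Reassemble most-significant byte first: 4F B5 EB CD FC B1 8A EB → 0x4FB5EBCDFCB18AEB.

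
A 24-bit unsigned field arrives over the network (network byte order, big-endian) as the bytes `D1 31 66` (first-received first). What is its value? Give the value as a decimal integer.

13709670

In big-endian order the high byte comes first in memory.
The bytes are already most-significant first: 0xD13166.
0xD13166 = 13709670.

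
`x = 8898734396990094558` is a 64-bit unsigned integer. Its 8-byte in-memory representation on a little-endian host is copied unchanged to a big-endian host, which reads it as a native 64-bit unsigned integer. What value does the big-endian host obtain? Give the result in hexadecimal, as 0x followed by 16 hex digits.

8898734396990094558 in 64-bit hexadecimal is 0x7B7EA7C95B24FCDE.
Stored little-endian, the bytes at ascending addresses are DE FC 24 5B C9 A7 7E 7B.
Read back as big-endian, the last byte is least significant, giving 0xDEFC245BC9A77E7B.

0xDEFC245BC9A77E7B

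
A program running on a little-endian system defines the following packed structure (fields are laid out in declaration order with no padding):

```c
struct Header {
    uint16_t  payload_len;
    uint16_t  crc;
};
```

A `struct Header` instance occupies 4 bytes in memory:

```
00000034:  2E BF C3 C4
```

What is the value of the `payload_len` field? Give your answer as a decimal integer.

`payload_len` is the first field, at byte offset 0, occupying 2 bytes.
Bytes at offsets 0..1: 2E BF.
In little-endian order the low byte comes first in memory.
Reassemble most-significant byte first: BF 2E → 0xBF2E.
0xBF2E = 48942.

48942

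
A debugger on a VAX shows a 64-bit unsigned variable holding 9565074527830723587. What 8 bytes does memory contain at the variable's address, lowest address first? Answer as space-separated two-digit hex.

9565074527830723587 in hexadecimal, padded to 64 bits, is 0x84BDF89AE97CCC03.
Split into bytes (most-significant first): 84 BD F8 9A E9 7C CC 03.
Little-endian: lowest address holds the least-significant byte.
So at ascending addresses the bytes are 03 CC 7C E9 9A F8 BD 84.

03 CC 7C E9 9A F8 BD 84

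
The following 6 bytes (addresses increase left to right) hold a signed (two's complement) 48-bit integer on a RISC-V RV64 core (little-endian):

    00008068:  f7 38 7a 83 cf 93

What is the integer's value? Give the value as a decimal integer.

-118955503372041

Little-endian: lowest address holds the least-significant byte.
Reassemble most-significant byte first: 93 CF 83 7A 38 F7 → 0x93CF837A38F7.
Top bit is set, so as a signed 48-bit value this is 0x93CF837A38F7 − 2^48 = -118955503372041.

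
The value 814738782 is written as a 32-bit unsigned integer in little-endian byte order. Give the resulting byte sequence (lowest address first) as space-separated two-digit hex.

5E ED 8F 30

814738782 in hexadecimal, padded to 32 bits, is 0x308FED5E.
Split into bytes (most-significant first): 30 8F ED 5E.
Little-endian: lowest address holds the least-significant byte.
So at ascending addresses the bytes are 5E ED 8F 30.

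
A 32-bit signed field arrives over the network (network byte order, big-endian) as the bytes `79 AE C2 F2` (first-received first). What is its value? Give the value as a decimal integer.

2041496306

In big-endian order the high byte comes first in memory.
The bytes are already most-significant first: 0x79AEC2F2.
0x79AEC2F2 = 2041496306.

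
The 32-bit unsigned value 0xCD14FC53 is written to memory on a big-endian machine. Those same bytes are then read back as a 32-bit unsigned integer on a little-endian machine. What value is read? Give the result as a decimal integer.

1409029325

Stored big-endian, the bytes at ascending addresses are CD 14 FC 53.
Read back as little-endian, the first byte is least significant, giving 0x53FC14CD.
0x53FC14CD = 1409029325.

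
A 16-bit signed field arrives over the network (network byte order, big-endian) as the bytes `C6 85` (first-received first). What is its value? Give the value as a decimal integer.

Big-endian stores the most-significant byte at the lowest address.
The bytes are already most-significant first: 0xC685.
Top bit is set, so as a signed 16-bit value this is 0xC685 − 2^16 = -14715.

-14715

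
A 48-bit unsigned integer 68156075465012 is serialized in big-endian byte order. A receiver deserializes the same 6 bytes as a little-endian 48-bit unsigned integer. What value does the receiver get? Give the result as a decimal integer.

68156075465012 in 48-bit hexadecimal is 0x3DFCD2AAD934.
Stored big-endian, the bytes at ascending addresses are 3D FC D2 AA D9 34.
Read back as little-endian, the first byte is least significant, giving 0x34D9AAD2FC3D.
0x34D9AAD2FC3D = 58109478501437.

58109478501437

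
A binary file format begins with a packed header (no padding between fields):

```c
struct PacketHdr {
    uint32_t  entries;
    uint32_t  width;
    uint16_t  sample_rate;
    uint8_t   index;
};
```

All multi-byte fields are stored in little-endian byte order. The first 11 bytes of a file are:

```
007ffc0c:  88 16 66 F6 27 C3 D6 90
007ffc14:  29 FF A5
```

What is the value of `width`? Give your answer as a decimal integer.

`width` follows `entries` (4 bytes), so it starts at byte offset 4 and occupies 4 bytes.
Bytes at offsets 4..7: 27 C3 D6 90.
Little-endian: lowest address holds the least-significant byte.
Reassemble most-significant byte first: 90 D6 C3 27 → 0x90D6C327.
0x90D6C327 = 2429993767.

2429993767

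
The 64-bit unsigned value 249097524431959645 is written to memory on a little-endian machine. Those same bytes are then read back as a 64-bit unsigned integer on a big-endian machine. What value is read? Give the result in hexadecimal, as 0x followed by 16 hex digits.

0x5D3632F2E0F87403

249097524431959645 in 64-bit hexadecimal is 0x0374F8E0F232365D.
Stored little-endian, the bytes at ascending addresses are 5D 36 32 F2 E0 F8 74 03.
Read back as big-endian, the last byte is least significant, giving 0x5D3632F2E0F87403.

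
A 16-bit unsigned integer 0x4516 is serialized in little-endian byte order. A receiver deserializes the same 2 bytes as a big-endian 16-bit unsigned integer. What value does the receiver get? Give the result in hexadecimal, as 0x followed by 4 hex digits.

0x1645

Stored little-endian, the bytes at ascending addresses are 16 45.
Read back as big-endian, the last byte is least significant, giving 0x1645.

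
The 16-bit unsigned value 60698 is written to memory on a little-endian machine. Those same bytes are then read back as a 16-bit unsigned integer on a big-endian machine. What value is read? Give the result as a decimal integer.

6893

60698 in 16-bit hexadecimal is 0xED1A.
Stored little-endian, the bytes at ascending addresses are 1A ED.
Read back as big-endian, the last byte is least significant, giving 0x1AED.
0x1AED = 6893.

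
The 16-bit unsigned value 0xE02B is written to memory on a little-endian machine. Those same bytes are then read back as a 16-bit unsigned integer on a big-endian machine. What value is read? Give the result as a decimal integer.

Stored little-endian, the bytes at ascending addresses are 2B E0.
Read back as big-endian, the last byte is least significant, giving 0x2BE0.
0x2BE0 = 11232.

11232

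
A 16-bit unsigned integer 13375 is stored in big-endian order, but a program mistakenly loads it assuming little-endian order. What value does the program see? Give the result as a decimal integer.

16180

13375 in 16-bit hexadecimal is 0x343F.
Stored big-endian, the bytes at ascending addresses are 34 3F.
Read back as little-endian, the first byte is least significant, giving 0x3F34.
0x3F34 = 16180.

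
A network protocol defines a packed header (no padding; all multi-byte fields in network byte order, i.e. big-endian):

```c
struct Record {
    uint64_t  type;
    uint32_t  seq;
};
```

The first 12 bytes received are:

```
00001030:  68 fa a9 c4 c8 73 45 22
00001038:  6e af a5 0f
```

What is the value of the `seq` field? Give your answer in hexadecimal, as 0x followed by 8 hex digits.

`seq` follows `type` (8 bytes), so it starts at byte offset 8 and occupies 4 bytes.
Bytes at offsets 8..11: 6E AF A5 0F.
Big-endian stores the most-significant byte at the lowest address.
The bytes are already most-significant first: 0x6EAFA50F.

0x6EAFA50F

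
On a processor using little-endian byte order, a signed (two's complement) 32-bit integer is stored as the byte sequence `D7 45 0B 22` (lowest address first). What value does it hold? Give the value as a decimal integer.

Little-endian: lowest address holds the least-significant byte.
Reassemble most-significant byte first: 22 0B 45 D7 → 0x220B45D7.
0x220B45D7 = 571164119.

571164119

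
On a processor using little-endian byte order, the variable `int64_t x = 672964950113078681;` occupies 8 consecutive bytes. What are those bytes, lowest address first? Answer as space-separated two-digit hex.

99 4D C7 7D 0E DA 56 09

672964950113078681 in hexadecimal, padded to 64 bits, is 0x0956DA0E7DC74D99.
Split into bytes (most-significant first): 09 56 DA 0E 7D C7 4D 99.
In little-endian order the low byte comes first in memory.
So at ascending addresses the bytes are 99 4D C7 7D 0E DA 56 09.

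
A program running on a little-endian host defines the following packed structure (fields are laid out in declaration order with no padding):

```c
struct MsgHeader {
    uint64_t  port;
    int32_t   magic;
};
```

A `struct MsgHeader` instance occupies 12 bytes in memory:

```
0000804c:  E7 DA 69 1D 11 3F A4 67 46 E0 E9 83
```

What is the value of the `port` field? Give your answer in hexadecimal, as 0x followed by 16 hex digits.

`port` is the first field, at byte offset 0, occupying 8 bytes.
Bytes at offsets 0..7: E7 DA 69 1D 11 3F A4 67.
In little-endian order the low byte comes first in memory.
Reassemble most-significant byte first: 67 A4 3F 11 1D 69 DA E7 → 0x67A43F111D69DAE7.

0x67A43F111D69DAE7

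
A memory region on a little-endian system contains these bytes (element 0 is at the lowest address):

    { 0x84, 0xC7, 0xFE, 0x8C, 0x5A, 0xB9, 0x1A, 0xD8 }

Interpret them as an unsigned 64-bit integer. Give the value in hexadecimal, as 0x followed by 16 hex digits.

0xD81AB95A8CFEC784

Little-endian stores the least-significant byte at the lowest address.
Reassemble most-significant byte first: D8 1A B9 5A 8C FE C7 84 → 0xD81AB95A8CFEC784.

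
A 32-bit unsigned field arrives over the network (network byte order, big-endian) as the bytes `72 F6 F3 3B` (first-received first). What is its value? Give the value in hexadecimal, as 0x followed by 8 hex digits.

0x72F6F33B

Big-endian: lowest address holds the most-significant byte.
The bytes are already most-significant first: 0x72F6F33B.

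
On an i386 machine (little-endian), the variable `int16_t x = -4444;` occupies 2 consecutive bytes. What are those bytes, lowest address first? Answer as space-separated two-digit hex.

Two's complement of -4444 in 16 bits: 4444 = 0x115C; invert → 0xEEA3; add 1 → 0xEEA4.
Split into bytes (most-significant first): EE A4.
In little-endian order the low byte comes first in memory.
So at ascending addresses the bytes are A4 EE.

A4 EE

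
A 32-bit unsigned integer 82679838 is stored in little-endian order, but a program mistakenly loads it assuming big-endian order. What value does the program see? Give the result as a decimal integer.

82679838 in 32-bit hexadecimal is 0x04ED981E.
Stored little-endian, the bytes at ascending addresses are 1E 98 ED 04.
Read back as big-endian, the last byte is least significant, giving 0x1E98ED04.
0x1E98ED04 = 513338628.

513338628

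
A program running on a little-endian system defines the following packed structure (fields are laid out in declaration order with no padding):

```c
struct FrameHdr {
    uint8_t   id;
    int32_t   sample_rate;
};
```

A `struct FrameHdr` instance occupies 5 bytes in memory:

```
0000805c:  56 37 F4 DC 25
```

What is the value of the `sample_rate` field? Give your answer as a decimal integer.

`sample_rate` follows `id` (1 byte), so it starts at byte offset 1 and occupies 4 bytes.
Bytes at offsets 1..4: 37 F4 DC 25.
In little-endian order the low byte comes first in memory.
Reassemble most-significant byte first: 25 DC F4 37 → 0x25DCF437.
0x25DCF437 = 635237431.

635237431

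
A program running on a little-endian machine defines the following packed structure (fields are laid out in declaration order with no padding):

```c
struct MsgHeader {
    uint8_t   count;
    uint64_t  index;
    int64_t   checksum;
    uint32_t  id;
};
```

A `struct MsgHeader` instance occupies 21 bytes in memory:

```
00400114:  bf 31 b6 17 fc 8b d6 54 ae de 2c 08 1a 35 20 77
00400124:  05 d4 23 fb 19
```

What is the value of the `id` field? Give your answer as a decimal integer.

435889108

`id` follows `count` (1 B), `index` (8 B), `checksum` (8 B), so it starts at offset 1 + 8 + 8 = 17 and occupies 4 bytes.
Bytes at offsets 17..20: D4 23 FB 19.
In little-endian order the low byte comes first in memory.
Reassemble most-significant byte first: 19 FB 23 D4 → 0x19FB23D4.
0x19FB23D4 = 435889108.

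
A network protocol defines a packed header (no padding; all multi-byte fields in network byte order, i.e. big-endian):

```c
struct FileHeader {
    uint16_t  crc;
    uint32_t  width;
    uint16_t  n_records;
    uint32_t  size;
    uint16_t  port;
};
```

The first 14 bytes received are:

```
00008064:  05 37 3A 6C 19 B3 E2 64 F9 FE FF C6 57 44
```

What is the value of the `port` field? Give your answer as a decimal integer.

22340

`port` follows `crc` (2 B), `width` (4 B), `n_records` (2 B), `size` (4 B), so it starts at offset 2 + 4 + 2 + 4 = 12 and occupies 2 bytes.
Bytes at offsets 12..13: 57 44.
In big-endian order the high byte comes first in memory.
The bytes are already most-significant first: 0x5744.
0x5744 = 22340.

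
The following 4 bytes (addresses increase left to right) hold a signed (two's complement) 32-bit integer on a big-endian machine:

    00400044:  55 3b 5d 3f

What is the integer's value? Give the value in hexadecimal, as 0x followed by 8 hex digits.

In big-endian order the high byte comes first in memory.
The bytes are already most-significant first: 0x553B5D3F.

0x553B5D3F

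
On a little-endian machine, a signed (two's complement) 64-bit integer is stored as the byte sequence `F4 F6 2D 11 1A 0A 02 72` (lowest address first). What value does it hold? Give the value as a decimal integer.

8215139777350858484

Little-endian: lowest address holds the least-significant byte.
Reassemble most-significant byte first: 72 02 0A 1A 11 2D F6 F4 → 0x72020A1A112DF6F4.
0x72020A1A112DF6F4 = 8215139777350858484.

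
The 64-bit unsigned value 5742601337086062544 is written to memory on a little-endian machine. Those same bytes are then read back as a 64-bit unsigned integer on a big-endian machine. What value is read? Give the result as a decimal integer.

15037434010174337359

5742601337086062544 in 64-bit hexadecimal is 0x4FB1D17D8FB2AFD0.
Stored little-endian, the bytes at ascending addresses are D0 AF B2 8F 7D D1 B1 4F.
Read back as big-endian, the last byte is least significant, giving 0xD0AFB28F7DD1B14F.
0xD0AFB28F7DD1B14F = 15037434010174337359.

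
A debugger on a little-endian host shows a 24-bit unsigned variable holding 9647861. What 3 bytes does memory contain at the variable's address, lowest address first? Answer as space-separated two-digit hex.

9647861 in hexadecimal, padded to 24 bits, is 0x9336F5.
Split into bytes (most-significant first): 93 36 F5.
Little-endian stores the least-significant byte at the lowest address.
So at ascending addresses the bytes are F5 36 93.

F5 36 93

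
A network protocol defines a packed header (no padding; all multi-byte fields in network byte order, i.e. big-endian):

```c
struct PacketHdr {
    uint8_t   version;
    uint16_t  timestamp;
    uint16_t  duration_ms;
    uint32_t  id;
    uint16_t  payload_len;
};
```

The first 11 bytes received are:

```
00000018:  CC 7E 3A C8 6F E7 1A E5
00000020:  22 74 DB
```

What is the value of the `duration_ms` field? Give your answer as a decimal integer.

`duration_ms` follows `version` (1 B), `timestamp` (2 B), so it starts at offset 1 + 2 = 3 and occupies 2 bytes.
Bytes at offsets 3..4: C8 6F.
Big-endian: lowest address holds the most-significant byte.
The bytes are already most-significant first: 0xC86F.
0xC86F = 51311.

51311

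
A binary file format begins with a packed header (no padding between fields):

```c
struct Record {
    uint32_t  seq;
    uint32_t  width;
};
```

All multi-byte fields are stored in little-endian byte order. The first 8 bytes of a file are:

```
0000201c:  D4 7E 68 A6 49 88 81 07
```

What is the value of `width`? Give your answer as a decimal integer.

`width` follows `seq` (4 bytes), so it starts at byte offset 4 and occupies 4 bytes.
Bytes at offsets 4..7: 49 88 81 07.
In little-endian order the low byte comes first in memory.
Reassemble most-significant byte first: 07 81 88 49 → 0x07818849.
0x07818849 = 125929545.

125929545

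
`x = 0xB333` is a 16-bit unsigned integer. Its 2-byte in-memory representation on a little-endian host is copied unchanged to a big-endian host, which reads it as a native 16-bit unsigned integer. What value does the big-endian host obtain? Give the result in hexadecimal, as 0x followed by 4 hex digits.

0x33B3

Stored little-endian, the bytes at ascending addresses are 33 B3.
Read back as big-endian, the last byte is least significant, giving 0x33B3.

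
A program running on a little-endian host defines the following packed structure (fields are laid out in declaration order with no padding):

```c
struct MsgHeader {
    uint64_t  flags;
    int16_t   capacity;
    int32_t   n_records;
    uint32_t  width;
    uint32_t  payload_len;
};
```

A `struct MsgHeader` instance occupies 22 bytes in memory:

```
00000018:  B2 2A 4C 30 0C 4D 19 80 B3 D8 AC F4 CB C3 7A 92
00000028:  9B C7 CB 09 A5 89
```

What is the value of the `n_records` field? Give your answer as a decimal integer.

-1010043732

`n_records` follows `flags` (8 B), `capacity` (2 B), so it starts at offset 8 + 2 = 10 and occupies 4 bytes.
Bytes at offsets 10..13: AC F4 CB C3.
Little-endian stores the least-significant byte at the lowest address.
Reassemble most-significant byte first: C3 CB F4 AC → 0xC3CBF4AC.
Top bit is set, so as a signed 32-bit value this is 0xC3CBF4AC − 2^32 = -1010043732.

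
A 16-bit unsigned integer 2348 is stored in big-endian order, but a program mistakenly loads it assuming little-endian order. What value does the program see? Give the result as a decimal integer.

2348 in 16-bit hexadecimal is 0x092C.
Stored big-endian, the bytes at ascending addresses are 09 2C.
Read back as little-endian, the first byte is least significant, giving 0x2C09.
0x2C09 = 11273.

11273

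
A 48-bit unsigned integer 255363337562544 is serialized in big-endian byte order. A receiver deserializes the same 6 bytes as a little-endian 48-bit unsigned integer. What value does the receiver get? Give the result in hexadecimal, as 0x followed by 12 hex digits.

255363337562544 in 48-bit hexadecimal is 0xE840690629B0.
Stored big-endian, the bytes at ascending addresses are E8 40 69 06 29 B0.
Read back as little-endian, the first byte is least significant, giving 0xB029066940E8.

0xB029066940E8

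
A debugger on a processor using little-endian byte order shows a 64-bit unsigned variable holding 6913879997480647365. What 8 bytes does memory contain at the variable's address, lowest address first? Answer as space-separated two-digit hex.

6913879997480647365 in hexadecimal, padded to 64 bits, is 0x5FF30939F5833AC5.
Split into bytes (most-significant first): 5F F3 09 39 F5 83 3A C5.
Little-endian: lowest address holds the least-significant byte.
So at ascending addresses the bytes are C5 3A 83 F5 39 09 F3 5F.

C5 3A 83 F5 39 09 F3 5F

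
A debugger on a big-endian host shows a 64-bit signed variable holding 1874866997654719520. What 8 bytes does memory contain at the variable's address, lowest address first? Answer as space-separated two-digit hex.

1874866997654719520 in hexadecimal, padded to 64 bits, is 0x1A04DD99D4500C20.
Split into bytes (most-significant first): 1A 04 DD 99 D4 50 0C 20.
In big-endian order the high byte comes first in memory.
So the memory order matches the most-significant-first order: 1A 04 DD 99 D4 50 0C 20.

1A 04 DD 99 D4 50 0C 20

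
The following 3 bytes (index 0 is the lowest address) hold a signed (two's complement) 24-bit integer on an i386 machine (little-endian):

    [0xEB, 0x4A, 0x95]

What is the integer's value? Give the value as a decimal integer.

-6993173

Little-endian stores the least-significant byte at the lowest address.
Reassemble most-significant byte first: 95 4A EB → 0x954AEB.
Top bit is set, so as a signed 24-bit value this is 0x954AEB − 2^24 = -6993173.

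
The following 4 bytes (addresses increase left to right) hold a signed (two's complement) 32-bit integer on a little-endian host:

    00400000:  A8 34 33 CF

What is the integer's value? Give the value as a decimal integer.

-818727768

Little-endian stores the least-significant byte at the lowest address.
Reassemble most-significant byte first: CF 33 34 A8 → 0xCF3334A8.
Top bit is set, so as a signed 32-bit value this is 0xCF3334A8 − 2^32 = -818727768.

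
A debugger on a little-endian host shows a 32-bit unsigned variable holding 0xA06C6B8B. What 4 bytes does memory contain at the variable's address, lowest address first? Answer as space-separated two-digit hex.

Split into bytes (most-significant first): A0 6C 6B 8B.
Little-endian: lowest address holds the least-significant byte.
So at ascending addresses the bytes are 8B 6B 6C A0.

8B 6B 6C A0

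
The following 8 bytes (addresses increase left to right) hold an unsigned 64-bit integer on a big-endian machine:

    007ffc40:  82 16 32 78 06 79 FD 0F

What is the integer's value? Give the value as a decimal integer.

9373735165504388367

Big-endian stores the most-significant byte at the lowest address.
The bytes are already most-significant first: 0x821632780679FD0F.
0x821632780679FD0F = 9373735165504388367.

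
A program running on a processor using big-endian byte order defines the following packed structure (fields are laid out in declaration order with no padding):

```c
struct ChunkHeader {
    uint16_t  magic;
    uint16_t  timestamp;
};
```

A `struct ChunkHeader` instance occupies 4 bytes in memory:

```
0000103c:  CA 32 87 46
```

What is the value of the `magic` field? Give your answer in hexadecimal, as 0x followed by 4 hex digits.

0xCA32

`magic` is the first field, at byte offset 0, occupying 2 bytes.
Bytes at offsets 0..1: CA 32.
Big-endian: lowest address holds the most-significant byte.
The bytes are already most-significant first: 0xCA32.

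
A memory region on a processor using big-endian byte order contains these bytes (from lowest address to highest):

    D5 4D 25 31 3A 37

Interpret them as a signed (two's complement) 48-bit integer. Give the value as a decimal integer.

-46947663529417

In big-endian order the high byte comes first in memory.
The bytes are already most-significant first: 0xD54D25313A37.
Top bit is set, so as a signed 48-bit value this is 0xD54D25313A37 − 2^48 = -46947663529417.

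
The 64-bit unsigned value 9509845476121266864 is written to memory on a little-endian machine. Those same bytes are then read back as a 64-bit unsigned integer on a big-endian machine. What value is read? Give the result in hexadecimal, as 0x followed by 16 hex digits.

9509845476121266864 in 64-bit hexadecimal is 0x83F9C21341104AB0.
Stored little-endian, the bytes at ascending addresses are B0 4A 10 41 13 C2 F9 83.
Read back as big-endian, the last byte is least significant, giving 0xB04A104113C2F983.

0xB04A104113C2F983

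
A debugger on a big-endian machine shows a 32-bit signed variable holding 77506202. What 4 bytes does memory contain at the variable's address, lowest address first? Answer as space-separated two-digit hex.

77506202 in hexadecimal, padded to 32 bits, is 0x049EA69A.
Split into bytes (most-significant first): 04 9E A6 9A.
Big-endian: lowest address holds the most-significant byte.
So the memory order matches the most-significant-first order: 04 9E A6 9A.

04 9E A6 9A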